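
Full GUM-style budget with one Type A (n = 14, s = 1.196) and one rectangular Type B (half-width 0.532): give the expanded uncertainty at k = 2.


u_A = s / sqrt(n) = 1.196 / sqrt(14) = 0.31964445
u_B = half_width / sqrt(3) = 0.532 / sqrt(3) = 0.30715034
uc = sqrt(u_A^2 + u_B^2) = sqrt(0.31964445^2 + 0.30715034^2) = 0.44329889
U = k * uc = 2 * 0.44329889
U = 0.8866

0.8866


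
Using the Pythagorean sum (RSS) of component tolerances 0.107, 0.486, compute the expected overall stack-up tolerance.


RSS = sqrt(0.107^2 + 0.486^2)
= sqrt(0.247645)
= 0.4976

0.4976


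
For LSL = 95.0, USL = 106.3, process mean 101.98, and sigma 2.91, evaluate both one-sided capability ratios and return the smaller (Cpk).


Cpu = (USL - mean) / (3*sigma) = (106.3 - 101.98) / (3*2.91) = 0.4948
Cpl = (mean - LSL) / (3*sigma) = (101.98 - 95.0) / (3*2.91) = 0.7995
Cpk = min(Cpu, Cpl) = 0.4948

0.4948


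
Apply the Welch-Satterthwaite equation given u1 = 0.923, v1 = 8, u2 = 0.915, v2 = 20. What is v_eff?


uc = sqrt(u1^2 + u2^2) = sqrt(0.923^2 + 0.915^2) = 1.2996746
v_eff = uc^4 / (u1^4/v1 + u2^4/v2)
= 1.2996746^4 / (0.923^4/8 + 0.915^4/20)
= 2.8532415 / 0.12577016
v_eff = 22.6862

22.6862


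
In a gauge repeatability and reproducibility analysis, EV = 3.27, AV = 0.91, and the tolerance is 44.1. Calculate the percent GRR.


GRR = sqrt(EV^2 + AV^2) = sqrt(3.27^2 + 0.91^2) = 3.3942599
%GRR = GRR / tol * 100 = 3.3942599 / 44.1 * 100
%GRR = 7.6967

7.6967


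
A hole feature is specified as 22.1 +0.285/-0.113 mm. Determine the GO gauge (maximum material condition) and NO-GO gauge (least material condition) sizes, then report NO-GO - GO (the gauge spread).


GO = nominal - lower_tol (smallest hole = maximum material condition)
GO = 22.1 - 0.113 = 21.987
NO-GO = nominal + upper_tol (largest hole = least material condition)
NO-GO = 22.1 + 0.285 = 22.385
spread = NO-GO - GO = 22.385 - 21.987 = 0.3980

0.3980


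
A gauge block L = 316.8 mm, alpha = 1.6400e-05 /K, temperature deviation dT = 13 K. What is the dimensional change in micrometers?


dL = L * alpha * dT
= 316.8 * 1.6400e-05 * 13
= 0.0675418 mm
dL_um = 0.0675418 * 1000 = 67.5418 um

67.5418


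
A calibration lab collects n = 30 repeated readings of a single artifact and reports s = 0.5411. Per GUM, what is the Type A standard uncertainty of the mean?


u_A = s / sqrt(n)
u_A = 0.5411 / sqrt(30)
u_A = 0.5411 / 5.4772256
u_A = 0.0988

0.0988


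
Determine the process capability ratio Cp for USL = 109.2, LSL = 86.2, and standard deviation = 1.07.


Cp = (USL - LSL) / (6 * sigma)
= (109.2 - 86.2) / (6 * 1.07)
= 23.0000 / 6.4200
= 3.5826

3.5826


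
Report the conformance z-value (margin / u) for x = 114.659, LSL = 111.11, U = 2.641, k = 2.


u = U / k = 2.641 / 2 = 1.3205
margin = |LSL - x| = |111.11 - 114.659| = 3.549
z = margin / u = 3.549 / 1.3205
z = 2.6876

2.6876


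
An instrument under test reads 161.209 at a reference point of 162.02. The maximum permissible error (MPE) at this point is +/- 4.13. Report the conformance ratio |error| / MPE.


e = indication - reference = 161.209 - 162.02 = -0.8110
|e| = 0.8110
ratio = |e| / MPE = 0.8110 / 4.13
ratio = 0.1964

0.1964


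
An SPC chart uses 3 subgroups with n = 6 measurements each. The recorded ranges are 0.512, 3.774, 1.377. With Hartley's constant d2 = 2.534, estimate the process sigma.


R_bar = (0.512 + 3.774 + 1.377) / 3
R_bar = 5.663 / 3 = 1.8876667
sigma_hat = R_bar / d2 = 1.8876667 / 2.534 = 0.7449

0.7449


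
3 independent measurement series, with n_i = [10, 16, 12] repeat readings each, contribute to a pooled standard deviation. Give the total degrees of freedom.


nu = sum_i (n_i - 1)
nu = ((10 - 1) + (16 - 1) + (12 - 1))
nu = 9 + 15 + 11
nu = 35

35


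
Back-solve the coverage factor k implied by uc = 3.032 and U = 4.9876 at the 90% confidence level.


k = U / uc
k = 4.9876 / 3.032
k = 1.645

1.645


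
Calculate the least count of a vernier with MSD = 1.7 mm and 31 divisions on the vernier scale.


LC = MSD / n_div
= 1.7 / 31
= 0.0548

0.0548


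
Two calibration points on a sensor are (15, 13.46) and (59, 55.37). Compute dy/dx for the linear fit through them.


slope = (y2 - y1) / (x2 - x1)
= (55.37 - 13.46) / (59 - 15)
= 41.9100 / 44
= 0.9525

0.9525


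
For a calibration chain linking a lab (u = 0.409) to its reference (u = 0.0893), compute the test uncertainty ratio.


TUR = u_lab / u_ref
= 0.409 / 0.0893
= 4.5801

4.5801


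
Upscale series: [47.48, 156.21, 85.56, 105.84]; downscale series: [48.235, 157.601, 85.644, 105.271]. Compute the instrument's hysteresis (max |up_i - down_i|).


|47.48 - 48.235| = 0.7550
|156.21 - 157.601| = 1.3910
|85.56 - 85.644| = 0.0840
|105.84 - 105.271| = 0.5690
hysteresis = max(diffs) = 1.3910

1.3910


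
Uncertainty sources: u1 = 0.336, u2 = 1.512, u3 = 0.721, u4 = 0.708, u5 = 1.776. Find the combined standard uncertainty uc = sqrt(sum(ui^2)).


uc = sqrt(0.336^2 + 1.512^2 + 0.721^2 + 0.708^2 + 1.776^2)
uc = sqrt(6.574321)
uc = 2.5640

2.5640


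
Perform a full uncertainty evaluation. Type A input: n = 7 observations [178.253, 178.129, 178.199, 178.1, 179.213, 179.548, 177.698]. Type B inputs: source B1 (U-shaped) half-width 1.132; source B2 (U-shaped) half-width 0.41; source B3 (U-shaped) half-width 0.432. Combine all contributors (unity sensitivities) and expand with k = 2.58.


mean = (178.253 + 178.129 + 178.199 + 178.1 + 179.213 + 179.548 + 177.698) / 7 = 178.4485714
s = sqrt(sum((x - mean)^2)/(n-1)) = 0.66840777
u_A = s / sqrt(n) = 0.66840777 / sqrt(7) = 0.25263439
u_B1 = 1.132 / sqrt(2) = 0.80044488
u_B2 = 0.41 / sqrt(2) = 0.28991378
u_B3 = 0.432 / sqrt(2) = 0.30547013
uc = sqrt(0.25263439^2 + 0.80044488^2 + 0.28991378^2 + 0.30547013^2) = 0.93909432
U = k * uc = 2.58 * 0.93909432
U = 2.4229

2.4229


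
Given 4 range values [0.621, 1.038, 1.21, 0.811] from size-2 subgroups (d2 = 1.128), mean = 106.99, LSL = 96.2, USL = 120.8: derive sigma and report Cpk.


R_bar = (0.621 + 1.038 + 1.21 + 0.811) / 4 = 0.92
sigma = R_bar / d2 = 0.92 / 1.128 = 0.81560284
Cp = (USL - LSL)/(6*sigma) = (120.8 - 96.2)/(6*0.81560284) = 5.0270
Cpu = (120.8 - 106.99)/(3*0.81560284) = 5.6441
Cpl = (106.99 - 96.2)/(3*0.81560284) = 4.4098
Cpk = min(Cpu, Cpl) = 4.4098

4.4098


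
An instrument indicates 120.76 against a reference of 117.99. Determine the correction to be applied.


Correction = standard - reading
= 117.99 - 120.76
= -2.7700

-2.7700


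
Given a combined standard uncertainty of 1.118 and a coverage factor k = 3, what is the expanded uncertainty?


U = k * uc
U = 3 * 1.118
U = 3.3540

3.3540


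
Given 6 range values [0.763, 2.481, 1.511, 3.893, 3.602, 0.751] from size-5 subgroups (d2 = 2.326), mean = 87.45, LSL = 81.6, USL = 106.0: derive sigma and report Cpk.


R_bar = (0.763 + 2.481 + 1.511 + 3.893 + 3.602 + 0.751) / 6 = 2.1668333
sigma = R_bar / d2 = 2.1668333 / 2.326 = 0.93157064
Cp = (USL - LSL)/(6*sigma) = (106.0 - 81.6)/(6*0.93157064) = 4.3654
Cpu = (106.0 - 87.45)/(3*0.93157064) = 6.6375
Cpl = (87.45 - 81.6)/(3*0.93157064) = 2.0932
Cpk = min(Cpu, Cpl) = 2.0932

2.0932


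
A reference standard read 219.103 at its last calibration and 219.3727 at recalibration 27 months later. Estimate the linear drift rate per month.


rate = (v2 - v1) / months
= (219.3727 - 219.103) / 27
= 0.2697 / 27
= 0.0100

0.0100


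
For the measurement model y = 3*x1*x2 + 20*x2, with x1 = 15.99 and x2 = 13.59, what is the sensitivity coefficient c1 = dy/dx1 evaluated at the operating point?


y = 3*x1*x2 + 20*x2
dy/dx1 = 3*x2
Evaluate at x2 = 13.59: c1 = 3 * 13.59
c1 = 40.7700

40.7700


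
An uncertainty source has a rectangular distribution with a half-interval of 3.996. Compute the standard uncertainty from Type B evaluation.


u_B = half_width / sqrt(3)
u_B = 3.996 / 1.7320508
u_B = 2.3071

2.3071


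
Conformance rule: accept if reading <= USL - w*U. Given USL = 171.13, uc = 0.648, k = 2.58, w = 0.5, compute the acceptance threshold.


U = k * uc = 2.58 * 0.648 = 1.67184
guard band g = w * U = 0.5 * 1.67184 = 0.83592
AL = USL - g = 171.13 - 0.83592
AL = 170.2941

170.2941


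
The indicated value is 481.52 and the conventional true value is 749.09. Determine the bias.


Systematic error = measured - true
= 481.52 - 749.09
= -267.5700

-267.5700


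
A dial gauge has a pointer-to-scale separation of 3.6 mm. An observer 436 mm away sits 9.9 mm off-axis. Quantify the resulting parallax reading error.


error = h * offset / d
= 3.6 * 9.9 / 436
= 0.0817

0.0817


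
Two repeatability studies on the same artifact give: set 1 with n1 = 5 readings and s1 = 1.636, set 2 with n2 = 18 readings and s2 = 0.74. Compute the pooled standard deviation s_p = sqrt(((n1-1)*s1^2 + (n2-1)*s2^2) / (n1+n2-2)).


s_p = sqrt(((n1-1)*s1^2 + (n2-1)*s2^2) / (n1+n2-2))
numerator = (5-1)*1.636^2 + (18-1)*0.74^2 = 10.705984 + 9.3092 = 20.015184
denominator = 5 + 18 - 2 = 21
s_p^2 = 20.015184 / 21 = 0.953104
s_p = sqrt(0.953104) = 0.9763

0.9763


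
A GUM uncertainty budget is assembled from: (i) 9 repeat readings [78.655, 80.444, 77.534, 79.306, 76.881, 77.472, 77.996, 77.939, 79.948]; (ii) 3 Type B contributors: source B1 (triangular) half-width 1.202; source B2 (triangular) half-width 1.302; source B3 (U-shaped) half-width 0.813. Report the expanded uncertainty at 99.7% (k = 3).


mean = (78.655 + 80.444 + 77.534 + 79.306 + 76.881 + 77.472 + 77.996 + 77.939 + 79.948) / 9 = 78.46388889
s = sqrt(sum((x - mean)^2)/(n-1)) = 1.2102481
u_A = s / sqrt(n) = 1.2102481 / sqrt(9) = 0.40341603
u_B1 = 1.202 / sqrt(6) = 0.49071445
u_B2 = 1.302 / sqrt(6) = 0.53153927
u_B3 = 0.813 / sqrt(2) = 0.57487781
uc = sqrt(0.40341603^2 + 0.49071445^2 + 0.53153927^2 + 0.57487781^2) = 1.0082478
U = k * uc = 3 * 1.0082478
U = 3.0247

3.0247


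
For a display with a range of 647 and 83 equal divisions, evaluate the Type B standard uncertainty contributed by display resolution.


resolution = range / divisions
resolution = 647 / 83 = 7.7951807
u_res = resolution / (2*sqrt(3))
u_res = 7.7951807 / 3.4641016
u_res = 2.2503

2.2503


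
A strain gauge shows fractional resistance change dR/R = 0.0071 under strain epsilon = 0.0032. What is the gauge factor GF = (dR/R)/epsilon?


GF = (dR/R) / epsilon
= 0.0071 / 0.0032
= 2.2188

2.2188


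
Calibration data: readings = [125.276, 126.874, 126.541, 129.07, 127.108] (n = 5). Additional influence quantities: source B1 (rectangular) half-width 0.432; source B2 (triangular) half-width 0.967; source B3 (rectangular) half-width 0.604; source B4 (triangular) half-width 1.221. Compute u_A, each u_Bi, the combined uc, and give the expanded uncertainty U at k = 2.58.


mean = (125.276 + 126.874 + 126.541 + 129.07 + 127.108) / 5 = 126.9738
s = sqrt(sum((x - mean)^2)/(n-1)) = 1.3685636
u_A = s / sqrt(n) = 1.3685636 / sqrt(5) = 0.61204025
u_B1 = 0.432 / sqrt(3) = 0.24941532
u_B2 = 0.967 / sqrt(6) = 0.3947761
u_B3 = 0.604 / sqrt(3) = 0.34871956
u_B4 = 1.221 / sqrt(6) = 0.49847116
uc = sqrt(0.61204025^2 + 0.24941532^2 + 0.3947761^2 + 0.34871956^2 + 0.49847116^2) = 0.98118717
U = k * uc = 2.58 * 0.98118717
U = 2.5315

2.5315


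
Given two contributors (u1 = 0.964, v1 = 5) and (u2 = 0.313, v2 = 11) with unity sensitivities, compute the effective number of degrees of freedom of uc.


uc = sqrt(u1^2 + u2^2) = sqrt(0.964^2 + 0.313^2) = 1.0135408
v_eff = uc^4 / (u1^4/v1 + u2^4/v2)
= 1.0135408^4 / (0.964^4/5 + 0.313^4/11)
= 1.0552733 / 0.17359075
v_eff = 6.0791

6.0791


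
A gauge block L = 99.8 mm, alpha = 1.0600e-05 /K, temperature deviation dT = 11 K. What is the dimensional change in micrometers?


dL = L * alpha * dT
= 99.8 * 1.0600e-05 * 11
= 0.0116367 mm
dL_um = 0.0116367 * 1000 = 11.6367 um

11.6367


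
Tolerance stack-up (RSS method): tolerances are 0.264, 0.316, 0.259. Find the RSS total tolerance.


RSS = sqrt(0.264^2 + 0.316^2 + 0.259^2)
= sqrt(0.236633)
= 0.4864

0.4864


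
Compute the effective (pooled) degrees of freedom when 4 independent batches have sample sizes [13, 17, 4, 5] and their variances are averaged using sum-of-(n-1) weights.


nu = sum_i (n_i - 1)
nu = ((13 - 1) + (17 - 1) + (4 - 1) + (5 - 1))
nu = 12 + 16 + 3 + 4
nu = 35

35


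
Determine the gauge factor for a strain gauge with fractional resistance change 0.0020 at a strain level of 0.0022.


GF = (dR/R) / epsilon
= 0.0020 / 0.0022
= 0.9091

0.9091


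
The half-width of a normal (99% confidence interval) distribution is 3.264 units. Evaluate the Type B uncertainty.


u_B = half_width / 2.576
u_B = 3.264 / 2.576
u_B = 1.2671

1.2671


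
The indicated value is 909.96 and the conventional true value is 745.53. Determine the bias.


Systematic error = measured - true
= 909.96 - 745.53
= 164.4300

164.4300


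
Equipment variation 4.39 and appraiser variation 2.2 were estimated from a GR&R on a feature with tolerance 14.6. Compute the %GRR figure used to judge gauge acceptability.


GRR = sqrt(EV^2 + AV^2) = sqrt(4.39^2 + 2.2^2) = 4.9104073
%GRR = GRR / tol * 100 = 4.9104073 / 14.6 * 100
%GRR = 33.6329

33.6329


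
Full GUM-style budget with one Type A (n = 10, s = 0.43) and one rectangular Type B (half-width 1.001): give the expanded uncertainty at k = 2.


u_A = s / sqrt(n) = 0.43 / sqrt(10) = 0.13597794
u_B = half_width / sqrt(3) = 1.001 / sqrt(3) = 0.57792762
uc = sqrt(u_A^2 + u_B^2) = sqrt(0.13597794^2 + 0.57792762^2) = 0.59370896
U = k * uc = 2 * 0.59370896
U = 1.1874

1.1874


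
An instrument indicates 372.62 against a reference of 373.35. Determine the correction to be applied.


Correction = standard - reading
= 373.35 - 372.62
= 0.7300

0.7300


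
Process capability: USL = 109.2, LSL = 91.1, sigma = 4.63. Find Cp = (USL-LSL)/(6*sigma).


Cp = (USL - LSL) / (6 * sigma)
= (109.2 - 91.1) / (6 * 4.63)
= 18.1000 / 27.7800
= 0.6515

0.6515


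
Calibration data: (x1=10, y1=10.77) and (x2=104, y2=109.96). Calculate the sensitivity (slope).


slope = (y2 - y1) / (x2 - x1)
= (109.96 - 10.77) / (104 - 10)
= 99.1900 / 94
= 1.0552

1.0552


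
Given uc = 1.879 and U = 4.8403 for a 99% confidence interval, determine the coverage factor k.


k = U / uc
k = 4.8403 / 1.879
k = 2.576

2.576


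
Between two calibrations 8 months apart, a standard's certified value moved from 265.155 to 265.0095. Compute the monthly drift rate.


rate = (v2 - v1) / months
= (265.0095 - 265.155) / 8
= -0.1455 / 8
= -0.0182

-0.0182


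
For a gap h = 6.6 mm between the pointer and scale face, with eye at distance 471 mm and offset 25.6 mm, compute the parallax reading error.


error = h * offset / d
= 6.6 * 25.6 / 471
= 0.3587

0.3587


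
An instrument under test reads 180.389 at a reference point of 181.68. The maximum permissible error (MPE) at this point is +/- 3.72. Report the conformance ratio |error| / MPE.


e = indication - reference = 180.389 - 181.68 = -1.2910
|e| = 1.2910
ratio = |e| / MPE = 1.2910 / 3.72
ratio = 0.3470

0.3470


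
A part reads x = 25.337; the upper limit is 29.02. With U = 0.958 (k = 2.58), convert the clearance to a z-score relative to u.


u = U / k = 0.958 / 2.58 = 0.37131783
margin = |USL - x| = |29.02 - 25.337| = 3.683
z = margin / u = 3.683 / 0.37131783
z = 9.9187

9.9187


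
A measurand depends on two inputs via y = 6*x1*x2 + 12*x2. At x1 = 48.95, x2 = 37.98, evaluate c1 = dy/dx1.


y = 6*x1*x2 + 12*x2
dy/dx1 = 6*x2
Evaluate at x2 = 37.98: c1 = 6 * 37.98
c1 = 227.8800

227.8800


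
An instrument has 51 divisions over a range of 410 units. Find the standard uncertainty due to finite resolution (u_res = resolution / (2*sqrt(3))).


resolution = range / divisions
resolution = 410 / 51 = 8.0392157
u_res = resolution / (2*sqrt(3))
u_res = 8.0392157 / 3.4641016
u_res = 2.3207

2.3207


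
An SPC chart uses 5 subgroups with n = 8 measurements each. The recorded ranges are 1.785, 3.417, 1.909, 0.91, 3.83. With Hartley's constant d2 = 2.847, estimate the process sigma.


R_bar = (1.785 + 3.417 + 1.909 + 0.91 + 3.83) / 5
R_bar = 11.851 / 5 = 2.3702
sigma_hat = R_bar / d2 = 2.3702 / 2.847 = 0.8325

0.8325


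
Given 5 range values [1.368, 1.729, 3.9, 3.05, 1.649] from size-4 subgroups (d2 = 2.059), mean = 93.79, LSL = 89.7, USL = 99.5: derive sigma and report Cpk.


R_bar = (1.368 + 1.729 + 3.9 + 3.05 + 1.649) / 5 = 2.3392
sigma = R_bar / d2 = 2.3392 / 2.059 = 1.1360855
Cp = (USL - LSL)/(6*sigma) = (99.5 - 89.7)/(6*1.1360855) = 1.4377
Cpu = (99.5 - 93.79)/(3*1.1360855) = 1.6753
Cpl = (93.79 - 89.7)/(3*1.1360855) = 1.2000
Cpk = min(Cpu, Cpl) = 1.2000

1.2000


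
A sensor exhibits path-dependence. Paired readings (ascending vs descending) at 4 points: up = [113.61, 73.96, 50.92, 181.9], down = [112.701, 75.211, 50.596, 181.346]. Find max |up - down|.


|113.61 - 112.701| = 0.9090
|73.96 - 75.211| = 1.2510
|50.92 - 50.596| = 0.3240
|181.9 - 181.346| = 0.5540
hysteresis = max(diffs) = 1.2510

1.2510


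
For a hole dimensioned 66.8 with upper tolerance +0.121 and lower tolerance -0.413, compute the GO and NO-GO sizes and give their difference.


GO = nominal - lower_tol (smallest hole = maximum material condition)
GO = 66.8 - 0.413 = 66.387
NO-GO = nominal + upper_tol (largest hole = least material condition)
NO-GO = 66.8 + 0.121 = 66.921
spread = NO-GO - GO = 66.921 - 66.387 = 0.5340

0.5340


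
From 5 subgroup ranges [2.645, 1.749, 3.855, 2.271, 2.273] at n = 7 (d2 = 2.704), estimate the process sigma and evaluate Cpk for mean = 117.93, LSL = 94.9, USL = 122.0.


R_bar = (2.645 + 1.749 + 3.855 + 2.271 + 2.273) / 5 = 2.5586
sigma = R_bar / d2 = 2.5586 / 2.704 = 0.94622781
Cp = (USL - LSL)/(6*sigma) = (122.0 - 94.9)/(6*0.94622781) = 4.7733
Cpu = (122.0 - 117.93)/(3*0.94622781) = 1.4338
Cpl = (117.93 - 94.9)/(3*0.94622781) = 8.1129
Cpk = min(Cpu, Cpl) = 1.4338

1.4338


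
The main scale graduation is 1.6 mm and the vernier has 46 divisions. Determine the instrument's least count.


LC = MSD / n_div
= 1.6 / 46
= 0.0348

0.0348


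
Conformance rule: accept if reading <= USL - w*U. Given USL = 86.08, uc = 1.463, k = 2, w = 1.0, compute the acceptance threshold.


U = k * uc = 2 * 1.463 = 2.926
guard band g = w * U = 1.0 * 2.926 = 2.926
AL = USL - g = 86.08 - 2.926
AL = 83.1540

83.1540


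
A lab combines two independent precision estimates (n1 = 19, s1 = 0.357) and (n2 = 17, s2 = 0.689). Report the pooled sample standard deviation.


s_p = sqrt(((n1-1)*s1^2 + (n2-1)*s2^2) / (n1+n2-2))
numerator = (19-1)*0.357^2 + (17-1)*0.689^2 = 2.294082 + 7.595536 = 9.889618
denominator = 19 + 17 - 2 = 34
s_p^2 = 9.889618 / 34 = 0.29087112
s_p = sqrt(0.29087112) = 0.5393

0.5393


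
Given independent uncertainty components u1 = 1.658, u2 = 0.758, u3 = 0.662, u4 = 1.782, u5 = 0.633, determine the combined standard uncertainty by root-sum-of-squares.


uc = sqrt(1.658^2 + 0.758^2 + 0.662^2 + 1.782^2 + 0.633^2)
uc = sqrt(7.337985)
uc = 2.7089

2.7089


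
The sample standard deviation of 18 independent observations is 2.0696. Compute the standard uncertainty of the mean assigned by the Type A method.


u_A = s / sqrt(n)
u_A = 2.0696 / sqrt(18)
u_A = 2.0696 / 4.2426407
u_A = 0.4878

0.4878


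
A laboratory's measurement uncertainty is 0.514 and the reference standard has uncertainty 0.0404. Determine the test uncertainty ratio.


TUR = u_lab / u_ref
= 0.514 / 0.0404
= 12.7228

12.7228


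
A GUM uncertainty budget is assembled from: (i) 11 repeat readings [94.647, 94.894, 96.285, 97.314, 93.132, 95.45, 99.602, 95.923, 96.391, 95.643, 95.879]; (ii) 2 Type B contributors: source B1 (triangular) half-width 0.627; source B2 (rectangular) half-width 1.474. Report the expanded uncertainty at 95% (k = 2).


mean = (94.647 + 94.894 + 96.285 + 97.314 + 93.132 + 95.45 + 99.602 + 95.923 + 96.391 + 95.643 + 95.879) / 11 = 95.92363636
s = sqrt(sum((x - mean)^2)/(n-1)) = 1.6309736
u_A = s / sqrt(n) = 1.6309736 / sqrt(11) = 0.49175704
u_B1 = 0.627 / sqrt(6) = 0.25597168
u_B2 = 1.474 / sqrt(3) = 0.8510143
uc = sqrt(0.49175704^2 + 0.25597168^2 + 0.8510143^2) = 1.0156632
U = k * uc = 2 * 1.0156632
U = 2.0313

2.0313


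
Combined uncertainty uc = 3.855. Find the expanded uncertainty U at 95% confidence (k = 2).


U = k * uc
U = 2 * 3.855
U = 7.7100

7.7100


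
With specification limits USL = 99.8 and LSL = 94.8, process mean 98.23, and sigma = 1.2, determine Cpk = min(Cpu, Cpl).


Cpu = (USL - mean) / (3*sigma) = (99.8 - 98.23) / (3*1.2) = 0.4361
Cpl = (mean - LSL) / (3*sigma) = (98.23 - 94.8) / (3*1.2) = 0.9528
Cpk = min(Cpu, Cpl) = 0.4361

0.4361


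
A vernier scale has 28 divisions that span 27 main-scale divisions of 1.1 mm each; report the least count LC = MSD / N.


LC = MSD / n_div
= 1.1 / 28
= 0.0393

0.0393


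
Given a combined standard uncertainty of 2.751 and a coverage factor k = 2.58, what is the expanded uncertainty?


U = k * uc
U = 2.58 * 2.751
U = 7.0976

7.0976


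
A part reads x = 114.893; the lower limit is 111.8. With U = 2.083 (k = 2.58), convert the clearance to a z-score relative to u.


u = U / k = 2.083 / 2.58 = 0.80736434
margin = |LSL - x| = |111.8 - 114.893| = 3.093
z = margin / u = 3.093 / 0.80736434
z = 3.8310

3.8310


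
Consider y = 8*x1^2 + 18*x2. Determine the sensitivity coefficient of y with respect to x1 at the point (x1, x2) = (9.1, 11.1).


y = 8*x1^2 + 18*x2
dy/dx1 = 2*8*x1
Evaluate at x1 = 9.1: c1 = 16 * 9.1
c1 = 145.6000

145.6000


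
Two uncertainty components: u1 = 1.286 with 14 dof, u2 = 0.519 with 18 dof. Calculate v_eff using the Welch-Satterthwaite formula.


uc = sqrt(u1^2 + u2^2) = sqrt(1.286^2 + 0.519^2) = 1.3867794
v_eff = uc^4 / (u1^4/v1 + u2^4/v2)
= 1.3867794^4 / (1.286^4/14 + 0.519^4/18)
= 3.6985332 / 0.19939094
v_eff = 18.5492

18.5492


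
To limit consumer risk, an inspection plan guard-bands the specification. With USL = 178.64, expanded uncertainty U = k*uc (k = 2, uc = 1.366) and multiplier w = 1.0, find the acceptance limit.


U = k * uc = 2 * 1.366 = 2.732
guard band g = w * U = 1.0 * 2.732 = 2.732
AL = USL - g = 178.64 - 2.732
AL = 175.9080

175.9080


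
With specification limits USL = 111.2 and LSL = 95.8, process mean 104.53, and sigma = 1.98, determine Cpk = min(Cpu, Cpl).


Cpu = (USL - mean) / (3*sigma) = (111.2 - 104.53) / (3*1.98) = 1.1229
Cpl = (mean - LSL) / (3*sigma) = (104.53 - 95.8) / (3*1.98) = 1.4697
Cpk = min(Cpu, Cpl) = 1.1229

1.1229


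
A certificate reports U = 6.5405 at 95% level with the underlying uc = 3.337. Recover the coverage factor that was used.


k = U / uc
k = 6.5405 / 3.337
k = 1.96

1.96


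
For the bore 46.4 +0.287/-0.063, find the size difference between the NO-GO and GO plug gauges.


GO = nominal - lower_tol (smallest hole = maximum material condition)
GO = 46.4 - 0.063 = 46.337
NO-GO = nominal + upper_tol (largest hole = least material condition)
NO-GO = 46.4 + 0.287 = 46.687
spread = NO-GO - GO = 46.687 - 46.337 = 0.3500

0.3500


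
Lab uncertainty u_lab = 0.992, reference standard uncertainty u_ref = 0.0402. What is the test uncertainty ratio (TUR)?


TUR = u_lab / u_ref
= 0.992 / 0.0402
= 24.6766

24.6766


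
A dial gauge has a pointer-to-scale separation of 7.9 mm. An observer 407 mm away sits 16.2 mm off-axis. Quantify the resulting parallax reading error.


error = h * offset / d
= 7.9 * 16.2 / 407
= 0.3144

0.3144


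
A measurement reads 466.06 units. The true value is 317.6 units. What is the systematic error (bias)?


Systematic error = measured - true
= 466.06 - 317.6
= 148.4600

148.4600


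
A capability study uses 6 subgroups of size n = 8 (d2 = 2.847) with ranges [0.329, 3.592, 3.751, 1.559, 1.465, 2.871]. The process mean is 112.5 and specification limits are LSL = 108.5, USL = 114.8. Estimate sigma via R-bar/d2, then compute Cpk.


R_bar = (0.329 + 3.592 + 3.751 + 1.559 + 1.465 + 2.871) / 6 = 2.2611667
sigma = R_bar / d2 = 2.2611667 / 2.847 = 0.79422785
Cp = (USL - LSL)/(6*sigma) = (114.8 - 108.5)/(6*0.79422785) = 1.3220
Cpu = (114.8 - 112.5)/(3*0.79422785) = 0.9653
Cpl = (112.5 - 108.5)/(3*0.79422785) = 1.6788
Cpk = min(Cpu, Cpl) = 0.9653

0.9653


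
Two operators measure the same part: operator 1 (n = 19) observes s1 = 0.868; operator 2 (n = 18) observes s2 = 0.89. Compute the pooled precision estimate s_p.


s_p = sqrt(((n1-1)*s1^2 + (n2-1)*s2^2) / (n1+n2-2))
numerator = (19-1)*0.868^2 + (18-1)*0.89^2 = 13.561632 + 13.4657 = 27.027332
denominator = 19 + 18 - 2 = 35
s_p^2 = 27.027332 / 35 = 0.77220949
s_p = sqrt(0.77220949) = 0.8788

0.8788


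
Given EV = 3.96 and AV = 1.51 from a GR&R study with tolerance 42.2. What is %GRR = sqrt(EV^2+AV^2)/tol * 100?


GRR = sqrt(EV^2 + AV^2) = sqrt(3.96^2 + 1.51^2) = 4.2381246
%GRR = GRR / tol * 100 = 4.2381246 / 42.2 * 100
%GRR = 10.0429

10.0429


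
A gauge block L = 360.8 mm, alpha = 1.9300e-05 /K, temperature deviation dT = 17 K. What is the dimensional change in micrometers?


dL = L * alpha * dT
= 360.8 * 1.9300e-05 * 17
= 0.1183785 mm
dL_um = 0.1183785 * 1000 = 118.3785 um

118.3785


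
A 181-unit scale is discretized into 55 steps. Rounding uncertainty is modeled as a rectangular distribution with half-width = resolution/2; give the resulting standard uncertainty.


resolution = range / divisions
resolution = 181 / 55 = 3.2909091
u_res = resolution / (2*sqrt(3))
u_res = 3.2909091 / 3.4641016
u_res = 0.9500

0.9500


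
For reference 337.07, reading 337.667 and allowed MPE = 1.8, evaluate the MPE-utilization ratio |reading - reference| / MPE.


e = indication - reference = 337.667 - 337.07 = 0.5970
|e| = 0.5970
ratio = |e| / MPE = 0.5970 / 1.8
ratio = 0.3317

0.3317


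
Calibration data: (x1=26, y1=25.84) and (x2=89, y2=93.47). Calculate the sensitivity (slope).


slope = (y2 - y1) / (x2 - x1)
= (93.47 - 25.84) / (89 - 26)
= 67.6300 / 63
= 1.0735

1.0735


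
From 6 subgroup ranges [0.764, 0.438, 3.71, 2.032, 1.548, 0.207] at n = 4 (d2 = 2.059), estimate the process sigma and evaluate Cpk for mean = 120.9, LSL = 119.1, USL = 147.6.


R_bar = (0.764 + 0.438 + 3.71 + 2.032 + 1.548 + 0.207) / 6 = 1.4498333
sigma = R_bar / d2 = 1.4498333 / 2.059 = 0.70414439
Cp = (USL - LSL)/(6*sigma) = (147.6 - 119.1)/(6*0.70414439) = 6.7458
Cpu = (147.6 - 120.9)/(3*0.70414439) = 12.6395
Cpl = (120.9 - 119.1)/(3*0.70414439) = 0.8521
Cpk = min(Cpu, Cpl) = 0.8521

0.8521


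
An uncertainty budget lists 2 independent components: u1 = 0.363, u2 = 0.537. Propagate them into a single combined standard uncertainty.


uc = sqrt(0.363^2 + 0.537^2)
uc = sqrt(0.420138)
uc = 0.6482

0.6482


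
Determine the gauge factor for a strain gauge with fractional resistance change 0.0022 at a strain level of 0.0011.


GF = (dR/R) / epsilon
= 0.0022 / 0.0011
= 2.0000

2.0000


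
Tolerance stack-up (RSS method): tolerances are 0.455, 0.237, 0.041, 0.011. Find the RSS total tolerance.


RSS = sqrt(0.455^2 + 0.237^2 + 0.041^2 + 0.011^2)
= sqrt(0.264996)
= 0.5148

0.5148


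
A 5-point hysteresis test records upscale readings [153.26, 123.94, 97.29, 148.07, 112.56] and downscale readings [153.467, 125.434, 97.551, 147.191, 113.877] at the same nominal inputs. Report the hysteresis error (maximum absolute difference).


|153.26 - 153.467| = 0.2070
|123.94 - 125.434| = 1.4940
|97.29 - 97.551| = 0.2610
|148.07 - 147.191| = 0.8790
|112.56 - 113.877| = 1.3170
hysteresis = max(diffs) = 1.4940

1.4940


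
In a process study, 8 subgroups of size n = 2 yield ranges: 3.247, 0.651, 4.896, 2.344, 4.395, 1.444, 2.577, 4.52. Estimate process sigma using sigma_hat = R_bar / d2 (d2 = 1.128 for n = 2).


R_bar = (3.247 + 0.651 + 4.896 + 2.344 + 4.395 + 1.444 + 2.577 + 4.52) / 8
R_bar = 24.074 / 8 = 3.00925
sigma_hat = R_bar / d2 = 3.00925 / 1.128 = 2.6678

2.6678


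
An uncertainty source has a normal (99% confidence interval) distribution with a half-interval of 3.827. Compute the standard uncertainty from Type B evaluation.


u_B = half_width / 2.576
u_B = 3.827 / 2.576
u_B = 1.4856

1.4856


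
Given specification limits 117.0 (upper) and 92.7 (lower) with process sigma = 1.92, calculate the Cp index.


Cp = (USL - LSL) / (6 * sigma)
= (117.0 - 92.7) / (6 * 1.92)
= 24.3000 / 11.5200
= 2.1094

2.1094


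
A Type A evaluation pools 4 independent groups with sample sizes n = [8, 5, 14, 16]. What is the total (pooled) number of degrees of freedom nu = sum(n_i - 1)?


nu = sum_i (n_i - 1)
nu = ((8 - 1) + (5 - 1) + (14 - 1) + (16 - 1))
nu = 7 + 4 + 13 + 15
nu = 39

39


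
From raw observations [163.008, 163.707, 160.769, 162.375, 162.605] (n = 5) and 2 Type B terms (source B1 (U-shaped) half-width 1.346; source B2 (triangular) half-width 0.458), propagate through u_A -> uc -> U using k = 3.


mean = (163.008 + 163.707 + 160.769 + 162.375 + 162.605) / 5 = 162.4928
s = sqrt(sum((x - mean)^2)/(n-1)) = 1.0883089
u_A = s / sqrt(n) = 1.0883089 / sqrt(5) = 0.48670654
u_B1 = 1.346 / sqrt(2) = 0.95176573
u_B2 = 0.458 / sqrt(6) = 0.18697772
uc = sqrt(0.48670654^2 + 0.95176573^2 + 0.18697772^2) = 1.0852198
U = k * uc = 3 * 1.0852198
U = 3.2557

3.2557


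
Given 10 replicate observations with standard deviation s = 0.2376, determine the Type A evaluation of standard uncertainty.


u_A = s / sqrt(n)
u_A = 0.2376 / sqrt(10)
u_A = 0.2376 / 3.1622777
u_A = 0.0751

0.0751


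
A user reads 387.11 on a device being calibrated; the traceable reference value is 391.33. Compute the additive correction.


Correction = standard - reading
= 391.33 - 387.11
= 4.2200

4.2200


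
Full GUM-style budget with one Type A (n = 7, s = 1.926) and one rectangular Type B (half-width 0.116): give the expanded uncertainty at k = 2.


u_A = s / sqrt(n) = 1.926 / sqrt(7) = 0.72795958
u_B = half_width / sqrt(3) = 0.116 / sqrt(3) = 0.066972631
uc = sqrt(u_A^2 + u_B^2) = sqrt(0.72795958^2 + 0.066972631^2) = 0.73103385
U = k * uc = 2 * 0.73103385
U = 1.4621

1.4621


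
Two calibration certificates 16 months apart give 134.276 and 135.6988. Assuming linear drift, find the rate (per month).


rate = (v2 - v1) / months
= (135.6988 - 134.276) / 16
= 1.4228 / 16
= 0.0889

0.0889


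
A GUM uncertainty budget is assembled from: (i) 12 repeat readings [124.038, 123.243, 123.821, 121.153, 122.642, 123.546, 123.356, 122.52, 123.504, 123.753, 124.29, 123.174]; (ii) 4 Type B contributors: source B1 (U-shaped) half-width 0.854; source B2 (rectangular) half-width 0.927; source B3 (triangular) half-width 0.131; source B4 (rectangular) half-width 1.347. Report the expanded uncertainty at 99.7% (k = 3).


mean = (124.038 + 123.243 + 123.821 + 121.153 + 122.642 + 123.546 + 123.356 + 122.52 + 123.504 + 123.753 + 124.29 + 123.174) / 12 = 123.2533333
s = sqrt(sum((x - mean)^2)/(n-1)) = 0.83940599
u_A = s / sqrt(n) = 0.83940599 / sqrt(12) = 0.24231564
u_B1 = 0.854 / sqrt(2) = 0.60386919
u_B2 = 0.927 / sqrt(3) = 0.5352037
u_B3 = 0.131 / sqrt(6) = 0.053480526
u_B4 = 1.347 / sqrt(3) = 0.77769081
uc = sqrt(0.24231564^2 + 0.60386919^2 + 0.5352037^2 + 0.053480526^2 + 0.77769081^2) = 1.1478158
U = k * uc = 3 * 1.1478158
U = 3.4434

3.4434


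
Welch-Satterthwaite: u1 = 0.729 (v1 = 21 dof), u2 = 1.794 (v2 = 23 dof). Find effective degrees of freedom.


uc = sqrt(u1^2 + u2^2) = sqrt(0.729^2 + 1.794^2) = 1.9364599
v_eff = uc^4 / (u1^4/v1 + u2^4/v2)
= 1.9364599^4 / (0.729^4/21 + 1.794^4/23)
= 14.061577 / 0.46381121
v_eff = 30.3175

30.3175


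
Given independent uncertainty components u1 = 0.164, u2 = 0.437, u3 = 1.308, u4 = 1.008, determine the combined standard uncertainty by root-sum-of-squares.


uc = sqrt(0.164^2 + 0.437^2 + 1.308^2 + 1.008^2)
uc = sqrt(2.944793)
uc = 1.7160

1.7160


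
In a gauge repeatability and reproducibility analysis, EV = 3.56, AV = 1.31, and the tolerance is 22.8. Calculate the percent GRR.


GRR = sqrt(EV^2 + AV^2) = sqrt(3.56^2 + 1.31^2) = 3.7933758
%GRR = GRR / tol * 100 = 3.7933758 / 22.8 * 100
%GRR = 16.6376

16.6376


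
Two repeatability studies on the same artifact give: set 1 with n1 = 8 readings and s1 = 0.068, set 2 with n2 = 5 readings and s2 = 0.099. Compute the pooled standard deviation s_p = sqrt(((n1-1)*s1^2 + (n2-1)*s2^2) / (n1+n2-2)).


s_p = sqrt(((n1-1)*s1^2 + (n2-1)*s2^2) / (n1+n2-2))
numerator = (8-1)*0.068^2 + (5-1)*0.099^2 = 0.032368 + 0.039204 = 0.071572
denominator = 8 + 5 - 2 = 11
s_p^2 = 0.071572 / 11 = 0.0065065455
s_p = sqrt(0.0065065455) = 0.0807

0.0807


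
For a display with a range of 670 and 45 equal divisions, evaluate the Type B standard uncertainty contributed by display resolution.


resolution = range / divisions
resolution = 670 / 45 = 14.888889
u_res = resolution / (2*sqrt(3))
u_res = 14.888889 / 3.4641016
u_res = 4.2981

4.2981


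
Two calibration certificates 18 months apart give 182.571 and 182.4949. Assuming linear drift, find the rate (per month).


rate = (v2 - v1) / months
= (182.4949 - 182.571) / 18
= -0.0761 / 18
= -0.0042

-0.0042


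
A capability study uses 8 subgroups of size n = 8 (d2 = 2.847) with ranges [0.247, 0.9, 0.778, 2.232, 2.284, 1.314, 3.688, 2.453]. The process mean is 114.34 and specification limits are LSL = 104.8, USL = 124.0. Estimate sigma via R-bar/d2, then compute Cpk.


R_bar = (0.247 + 0.9 + 0.778 + 2.232 + 2.284 + 1.314 + 3.688 + 2.453) / 8 = 1.737
sigma = R_bar / d2 = 1.737 / 2.847 = 0.61011591
Cp = (USL - LSL)/(6*sigma) = (124.0 - 104.8)/(6*0.61011591) = 5.2449
Cpu = (124.0 - 114.34)/(3*0.61011591) = 5.2777
Cpl = (114.34 - 104.8)/(3*0.61011591) = 5.2121
Cpk = min(Cpu, Cpl) = 5.2121

5.2121


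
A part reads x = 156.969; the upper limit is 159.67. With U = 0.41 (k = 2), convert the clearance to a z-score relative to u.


u = U / k = 0.41 / 2 = 0.205
margin = |USL - x| = |159.67 - 156.969| = 2.701
z = margin / u = 2.701 / 0.205
z = 13.1756

13.1756


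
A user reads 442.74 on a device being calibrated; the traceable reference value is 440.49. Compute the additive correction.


Correction = standard - reading
= 440.49 - 442.74
= -2.2500

-2.2500


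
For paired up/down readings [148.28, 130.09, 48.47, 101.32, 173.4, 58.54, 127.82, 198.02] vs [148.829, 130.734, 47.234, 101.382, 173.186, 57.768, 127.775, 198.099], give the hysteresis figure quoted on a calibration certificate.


|148.28 - 148.829| = 0.5490
|130.09 - 130.734| = 0.6440
|48.47 - 47.234| = 1.2360
|101.32 - 101.382| = 0.0620
|173.4 - 173.186| = 0.2140
|58.54 - 57.768| = 0.7720
|127.82 - 127.775| = 0.0450
|198.02 - 198.099| = 0.0790
hysteresis = max(diffs) = 1.2360

1.2360


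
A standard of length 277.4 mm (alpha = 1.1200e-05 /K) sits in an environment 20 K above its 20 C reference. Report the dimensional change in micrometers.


dL = L * alpha * dT
= 277.4 * 1.1200e-05 * 20
= 0.0621376 mm
dL_um = 0.0621376 * 1000 = 62.1376 um

62.1376


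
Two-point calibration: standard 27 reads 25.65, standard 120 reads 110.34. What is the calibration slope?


slope = (y2 - y1) / (x2 - x1)
= (110.34 - 25.65) / (120 - 27)
= 84.6900 / 93
= 0.9106

0.9106


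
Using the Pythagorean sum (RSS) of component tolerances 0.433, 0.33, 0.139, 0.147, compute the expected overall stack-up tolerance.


RSS = sqrt(0.433^2 + 0.33^2 + 0.139^2 + 0.147^2)
= sqrt(0.337319)
= 0.5808

0.5808


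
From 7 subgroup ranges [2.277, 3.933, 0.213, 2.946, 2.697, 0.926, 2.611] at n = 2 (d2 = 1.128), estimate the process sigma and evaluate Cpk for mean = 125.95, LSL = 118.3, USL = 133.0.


R_bar = (2.277 + 3.933 + 0.213 + 2.946 + 2.697 + 0.926 + 2.611) / 7 = 2.229
sigma = R_bar / d2 = 2.229 / 1.128 = 1.9760638
Cp = (USL - LSL)/(6*sigma) = (133.0 - 118.3)/(6*1.9760638) = 1.2398
Cpu = (133.0 - 125.95)/(3*1.9760638) = 1.1892
Cpl = (125.95 - 118.3)/(3*1.9760638) = 1.2904
Cpk = min(Cpu, Cpl) = 1.1892

1.1892


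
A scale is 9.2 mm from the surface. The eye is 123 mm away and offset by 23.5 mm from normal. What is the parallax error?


error = h * offset / d
= 9.2 * 23.5 / 123
= 1.7577

1.7577


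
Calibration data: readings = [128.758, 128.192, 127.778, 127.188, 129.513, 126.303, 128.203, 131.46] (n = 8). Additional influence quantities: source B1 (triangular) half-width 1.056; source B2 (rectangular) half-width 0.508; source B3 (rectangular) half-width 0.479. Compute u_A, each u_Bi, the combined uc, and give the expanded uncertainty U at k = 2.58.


mean = (128.758 + 128.192 + 127.778 + 127.188 + 129.513 + 126.303 + 128.203 + 131.46) / 8 = 128.424375
s = sqrt(sum((x - mean)^2)/(n-1)) = 1.561185
u_A = s / sqrt(n) = 1.561185 / sqrt(8) = 0.55196225
u_B1 = 1.056 / sqrt(6) = 0.43111019
u_B2 = 0.508 / sqrt(3) = 0.29329394
u_B3 = 0.479 / sqrt(3) = 0.27655078
uc = sqrt(0.55196225^2 + 0.43111019^2 + 0.29329394^2 + 0.27655078^2) = 0.80809652
U = k * uc = 2.58 * 0.80809652
U = 2.0849

2.0849


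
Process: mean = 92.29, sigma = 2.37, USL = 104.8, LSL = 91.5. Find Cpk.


Cpu = (USL - mean) / (3*sigma) = (104.8 - 92.29) / (3*2.37) = 1.7595
Cpl = (mean - LSL) / (3*sigma) = (92.29 - 91.5) / (3*2.37) = 0.1111
Cpk = min(Cpu, Cpl) = 0.1111

0.1111


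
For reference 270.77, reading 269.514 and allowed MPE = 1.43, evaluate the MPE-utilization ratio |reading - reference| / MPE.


e = indication - reference = 269.514 - 270.77 = -1.2560
|e| = 1.2560
ratio = |e| / MPE = 1.2560 / 1.43
ratio = 0.8783

0.8783


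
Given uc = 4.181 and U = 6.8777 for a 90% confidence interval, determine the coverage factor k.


k = U / uc
k = 6.8777 / 4.181
k = 1.645

1.645


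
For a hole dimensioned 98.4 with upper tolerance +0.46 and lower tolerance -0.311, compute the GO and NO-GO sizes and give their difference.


GO = nominal - lower_tol (smallest hole = maximum material condition)
GO = 98.4 - 0.311 = 98.089
NO-GO = nominal + upper_tol (largest hole = least material condition)
NO-GO = 98.4 + 0.46 = 98.86
spread = NO-GO - GO = 98.86 - 98.089 = 0.7710

0.7710


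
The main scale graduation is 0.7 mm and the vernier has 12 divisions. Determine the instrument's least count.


LC = MSD / n_div
= 0.7 / 12
= 0.0583

0.0583


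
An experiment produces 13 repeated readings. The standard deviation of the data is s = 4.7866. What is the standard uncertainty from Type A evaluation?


u_A = s / sqrt(n)
u_A = 4.7866 / sqrt(13)
u_A = 4.7866 / 3.6055513
u_A = 1.3276

1.3276


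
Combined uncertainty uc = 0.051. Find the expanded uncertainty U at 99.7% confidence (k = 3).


U = k * uc
U = 3 * 0.051
U = 0.1530

0.1530


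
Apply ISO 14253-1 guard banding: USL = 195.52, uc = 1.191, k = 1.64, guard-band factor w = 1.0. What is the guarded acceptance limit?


U = k * uc = 1.64 * 1.191 = 1.95324
guard band g = w * U = 1.0 * 1.95324 = 1.95324
AL = USL - g = 195.52 - 1.95324
AL = 193.5668

193.5668


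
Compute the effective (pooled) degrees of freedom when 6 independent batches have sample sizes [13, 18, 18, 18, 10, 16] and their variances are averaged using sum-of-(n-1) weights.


nu = sum_i (n_i - 1)
nu = ((13 - 1) + (18 - 1) + (18 - 1) + (18 - 1) + (10 - 1) + (16 - 1))
nu = 12 + 17 + 17 + 17 + 9 + 15
nu = 87

87


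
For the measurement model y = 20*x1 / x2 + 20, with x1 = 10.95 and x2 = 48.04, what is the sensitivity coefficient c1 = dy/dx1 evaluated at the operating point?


y = 20*x1 / x2 + 20
dy/dx1 = 20/x2
Evaluate at x2 = 48.04: c1 = 20 / 48.04
c1 = 0.4163

0.4163


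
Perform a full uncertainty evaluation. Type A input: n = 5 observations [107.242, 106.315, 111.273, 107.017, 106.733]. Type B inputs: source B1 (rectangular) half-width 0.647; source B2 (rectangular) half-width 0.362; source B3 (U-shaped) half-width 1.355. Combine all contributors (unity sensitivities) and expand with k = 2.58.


mean = (107.242 + 106.315 + 111.273 + 107.017 + 106.733) / 5 = 107.716
s = sqrt(sum((x - mean)^2)/(n-1)) = 2.0183295
u_A = s / sqrt(n) = 2.0183295 / sqrt(5) = 0.90262439
u_B1 = 0.647 / sqrt(3) = 0.37354562
u_B2 = 0.362 / sqrt(3) = 0.2090008
u_B3 = 1.355 / sqrt(2) = 0.95812969
uc = sqrt(0.90262439^2 + 0.37354562^2 + 0.2090008^2 + 0.95812969^2) = 1.3841824
U = k * uc = 2.58 * 1.3841824
U = 3.5712

3.5712
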